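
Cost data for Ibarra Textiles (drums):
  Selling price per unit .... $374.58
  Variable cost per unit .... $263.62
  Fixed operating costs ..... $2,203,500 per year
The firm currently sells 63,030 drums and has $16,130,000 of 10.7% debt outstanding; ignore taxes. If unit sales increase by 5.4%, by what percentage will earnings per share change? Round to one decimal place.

+12.3%

At 63,030 units, contribution = 63,030 × $110.96 = $6,993,808.80.
Operating income = contribution − fixed costs = $6,993,808.80 − $2,203,500 = $4,790,308.80.
After interest of $1,725,910.00, pre-tax earnings = $3,064,398.80.
DCL = total CM / (EBIT − I) = $6,993,808.80 / $3,064,398.80 = 2.2823.
EPS therefore changes by 2.2823 × (+5.4%) = +12.3%.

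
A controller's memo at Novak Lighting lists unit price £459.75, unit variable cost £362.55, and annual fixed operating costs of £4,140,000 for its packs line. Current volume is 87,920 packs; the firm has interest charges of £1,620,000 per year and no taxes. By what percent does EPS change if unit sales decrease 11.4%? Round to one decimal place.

-35.0%

Total contribution margin = 87,920 × £97.20 = £8,545,824.00.
EBIT = £8,545,824.00 − £4,140,000 = £4,405,824.00.
Interest = £1,620,000.00, so EBIT − I = £2,785,824.00.
DCL = total CM / (EBIT − I) = £8,545,824.00 / £2,785,824.00 = 3.0676.
EPS therefore changes by 3.0676 × (-11.4%) = -35.0%.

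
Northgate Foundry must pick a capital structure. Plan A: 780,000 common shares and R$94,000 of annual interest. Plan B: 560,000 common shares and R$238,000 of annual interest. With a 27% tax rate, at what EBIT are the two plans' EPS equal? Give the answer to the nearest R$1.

At indifference, (EBIT − 94,000)(1 − t)/780,000 = (EBIT − 238,000)(1 − t)/560,000.
Cancelling (1 − t) and cross-multiplying: 560,000·(EBIT − 94,000) = 780,000·(EBIT − 238,000).
EBIT × (780,000 − 560,000) = 238,000 × 780,000 − 94,000 × 560,000 = 133,000,000,000, so EBIT = 133,000,000,000 ÷ 220,000 = 604,545.45.

R$604,545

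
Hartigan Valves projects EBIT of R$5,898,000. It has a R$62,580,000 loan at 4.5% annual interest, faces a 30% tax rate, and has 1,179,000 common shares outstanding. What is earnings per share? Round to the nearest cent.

Pre-tax income = R$5,898,000 − R$2,816,100.00 = R$3,081,900.00.
After tax at 30%: net income = R$3,081,900.00 × 0.70 = R$2,157,330.00.
EPS = R$2,157,330.00 ÷ 1,179,000 = R$1.83.

R$1.83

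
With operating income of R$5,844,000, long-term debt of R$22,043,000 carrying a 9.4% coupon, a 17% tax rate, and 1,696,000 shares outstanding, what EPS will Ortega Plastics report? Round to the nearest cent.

R$1.85

Interest = R$2,072,042.00, so EBT = R$5,844,000 − R$2,072,042.00 = R$3,771,958.00.
Net income = R$3,771,958.00 × (1 − 0.17) = R$3,130,725.14.
EPS = R$3,130,725.14 ÷ 1,696,000 = R$1.85.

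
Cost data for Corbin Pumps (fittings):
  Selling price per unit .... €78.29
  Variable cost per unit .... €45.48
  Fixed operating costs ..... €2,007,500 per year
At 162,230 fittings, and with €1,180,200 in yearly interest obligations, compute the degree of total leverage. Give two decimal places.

Contribution at this volume is 162,230 × €32.81 = €5,322,766.30.
Operating income = contribution − fixed costs = €5,322,766.30 − €2,007,500 = €3,315,266.30. Interest = €1,180,200.00.
DOL = €5,322,766.30 ÷ €3,315,266.30 = 1.6055; DFL = €3,315,266.30 ÷ €2,135,066.30 = 1.5528.
Combined leverage = 1.6055 × 1.5528 = 2.4930.

2.49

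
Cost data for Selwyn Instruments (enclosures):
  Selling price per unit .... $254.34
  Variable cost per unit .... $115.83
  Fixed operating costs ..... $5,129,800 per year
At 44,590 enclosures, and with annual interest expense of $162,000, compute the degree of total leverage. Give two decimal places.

6.98

Total contribution margin = 44,590 × $138.51 = $6,176,160.90.
Operating income = contribution − fixed costs = $6,176,160.90 − $5,129,800 = $1,046,360.90. Interest = $162,000.00.
DOL = $6,176,160.90 ÷ $1,046,360.90 = 5.9025; DFL = $1,046,360.90 ÷ $884,360.90 = 1.1832.
Combined leverage = 5.9025 × 1.1832 = 6.9838.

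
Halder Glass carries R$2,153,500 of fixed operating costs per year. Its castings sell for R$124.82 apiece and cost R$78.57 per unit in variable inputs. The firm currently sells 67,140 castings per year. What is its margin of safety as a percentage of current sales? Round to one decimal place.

Contribution margin per unit = R$124.82 − R$78.57 = R$46.25. Break-even units = R$2,153,500 ÷ R$46.25 = 46,562.16; break-even revenue = 46,562.16 × R$124.82 = R$5,811,889.08.
Actual sales revenue = 67,140 × R$124.82 = R$8,380,414.80.
Margin of safety = (R$8,380,414.80 − R$5,811,889.08) ÷ R$8,380,414.80 = 30.6%.

30.6%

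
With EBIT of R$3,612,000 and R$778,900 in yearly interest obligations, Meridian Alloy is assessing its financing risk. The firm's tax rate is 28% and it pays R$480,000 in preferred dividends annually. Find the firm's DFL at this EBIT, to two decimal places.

1.67

Annual interest charges come to R$778,900.00.
Pre-tax preferred-dividend burden = R$480,000 ÷ (1 − 0.28) = R$666,666.67.
DFL = EBIT ÷ [EBIT − I − D_p/(1−t)] = R$3,612,000 ÷ [R$3,612,000 − R$778,900.00 − R$666,666.67] = R$3,612,000 ÷ R$2,166,433.33 = 1.6673.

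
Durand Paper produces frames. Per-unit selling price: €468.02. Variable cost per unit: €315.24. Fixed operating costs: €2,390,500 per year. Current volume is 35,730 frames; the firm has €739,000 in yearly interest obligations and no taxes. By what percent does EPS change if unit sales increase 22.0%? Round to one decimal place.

+51.6%

At 35,730 units, contribution = 35,730 × €152.78 = €5,458,829.40.
EBIT = €5,458,829.40 − €2,390,500 = €3,068,329.40.
After interest of €739,000.00, pre-tax earnings = €2,329,329.40.
Degree of combined leverage = contribution ÷ (EBIT − I) = €5,458,829.40 ÷ €2,329,329.40 = 2.3435.
%ΔEPS = DCL × %ΔSales = 2.3435 × +22.0% = +51.6%.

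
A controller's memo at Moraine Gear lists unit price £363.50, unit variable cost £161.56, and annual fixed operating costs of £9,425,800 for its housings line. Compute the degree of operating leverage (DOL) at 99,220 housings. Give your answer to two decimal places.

At 99,220 units, contribution = 99,220 × £201.94 = £20,036,486.80.
Subtracting fixed costs: EBIT = £20,036,486.80 − £9,425,800 = £10,610,686.80.
DOL = contribution ÷ EBIT = £20,036,486.80 ÷ £10,610,686.80 = 1.8883.

1.89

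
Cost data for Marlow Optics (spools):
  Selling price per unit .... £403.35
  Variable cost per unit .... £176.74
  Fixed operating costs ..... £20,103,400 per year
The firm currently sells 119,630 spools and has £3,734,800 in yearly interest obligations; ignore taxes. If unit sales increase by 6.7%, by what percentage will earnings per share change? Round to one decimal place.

Total contribution margin = 119,630 × £226.61 = £27,109,354.30.
Operating income = contribution − fixed costs = £27,109,354.30 − £20,103,400 = £7,005,954.30.
Interest = £3,734,800.00, so EBIT − I = £3,271,154.30.
Degree of combined leverage = contribution ÷ (EBIT − I) = £27,109,354.30 ÷ £3,271,154.30 = 8.2874.
%ΔEPS = DCL × %ΔSales = 8.2874 × +6.7% = +55.5%.

+55.5%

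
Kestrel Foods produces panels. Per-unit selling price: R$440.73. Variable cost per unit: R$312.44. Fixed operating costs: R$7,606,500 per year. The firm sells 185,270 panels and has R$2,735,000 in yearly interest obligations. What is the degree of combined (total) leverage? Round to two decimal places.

1.77

Total contribution margin = 185,270 × R$128.29 = R$23,768,288.30.
Operating income = contribution − fixed costs = R$23,768,288.30 − R$7,606,500 = R$16,161,788.30. Interest = R$2,735,000.00, so EBIT − I = R$13,426,788.30.
DCL = contribution ÷ (EBIT − I) = R$23,768,288.30 ÷ R$13,426,788.30 = 1.7702.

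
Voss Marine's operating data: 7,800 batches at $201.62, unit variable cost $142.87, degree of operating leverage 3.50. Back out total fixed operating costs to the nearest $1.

Total contribution margin = 7,800 × $58.75 = $458,250.00.
Since DOL = CM ÷ EBIT, EBIT = $458,250.00 ÷ 3.50 = $130,928.57.
And FC = contribution − EBIT = $458,250.00 − $130,928.57 = $327,321.

$327,321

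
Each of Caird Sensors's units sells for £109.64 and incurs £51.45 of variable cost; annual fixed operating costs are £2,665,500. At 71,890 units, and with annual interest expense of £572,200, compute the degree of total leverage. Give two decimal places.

4.42

Contribution at this volume is 71,890 × £58.19 = £4,183,279.10.
EBIT = £4,183,279.10 − £2,665,500 = £1,517,779.10. Interest = £572,200.00, so EBIT − I = £945,579.10.
DCL = contribution ÷ (EBIT − I) = £4,183,279.10 ÷ £945,579.10 = 4.4240.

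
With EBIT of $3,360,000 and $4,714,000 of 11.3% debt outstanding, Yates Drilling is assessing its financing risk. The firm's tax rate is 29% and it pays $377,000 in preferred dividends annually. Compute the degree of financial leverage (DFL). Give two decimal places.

Interest = $532,682.00.
Preferred dividends grossed up pre-tax: $377,000 / (1 − 0.29) = $530,985.92.
DFL = EBIT ÷ [EBIT − I − D_p/(1−t)] = $3,360,000 ÷ [$3,360,000 − $532,682.00 − $530,985.92] = $3,360,000 ÷ $2,296,332.08 = 1.4632.

1.46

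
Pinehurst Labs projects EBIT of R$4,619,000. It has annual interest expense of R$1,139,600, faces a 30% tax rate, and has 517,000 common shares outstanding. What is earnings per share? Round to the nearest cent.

R$4.71

Interest = R$1,139,600.00, so EBT = R$4,619,000 − R$1,139,600.00 = R$3,479,400.00.
After tax at 30%: net income = R$3,479,400.00 × 0.70 = R$2,435,580.00.
EPS = R$2,435,580.00 ÷ 517,000 = R$4.71.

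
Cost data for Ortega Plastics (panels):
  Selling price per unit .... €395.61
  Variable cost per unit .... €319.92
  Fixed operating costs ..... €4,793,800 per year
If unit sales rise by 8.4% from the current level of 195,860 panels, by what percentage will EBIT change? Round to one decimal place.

At 195,860 units, contribution = 195,860 × €75.69 = €14,824,643.40.
Operating income = contribution − fixed costs = €14,824,643.40 − €4,793,800 = €10,030,843.40.
DOL = contribution ÷ EBIT = €14,824,643.40 ÷ €10,030,843.40 = 1.4779.
%ΔEBIT = DOL × %ΔSales = 1.4779 × +8.4% = +12.4%.

+12.4%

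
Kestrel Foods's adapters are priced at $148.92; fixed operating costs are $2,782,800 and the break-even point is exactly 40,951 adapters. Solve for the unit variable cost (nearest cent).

At break-even, FC = Q × (P − VC), so P − VC = $2,782,800 ÷ 40,951 = $67.9544.
Variable cost per unit = $148.92 − $67.9544 = $80.97.

$80.97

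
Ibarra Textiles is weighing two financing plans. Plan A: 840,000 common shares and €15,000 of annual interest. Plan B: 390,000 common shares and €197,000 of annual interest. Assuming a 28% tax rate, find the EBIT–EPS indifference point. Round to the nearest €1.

Set EPS_A = EPS_B: (EBIT − €15,000)(1 − 0.28) ÷ 840,000 = (EBIT − €197,000)(1 − 0.28) ÷ 390,000.
The (1 − t) factor cancels: (EBIT − 15,000) × 390,000 = (EBIT − 197,000) × 840,000.
EBIT × (840,000 − 390,000) = 197,000 × 840,000 − 15,000 × 390,000 = 159,630,000,000, so EBIT = 159,630,000,000 ÷ 450,000 = 354,733.33.

€354,733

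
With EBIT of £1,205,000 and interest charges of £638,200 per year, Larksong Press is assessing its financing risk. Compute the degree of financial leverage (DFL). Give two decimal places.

2.13

Interest = £638,200.00.
Degree of financial leverage = EBIT / (EBIT − interest) = £1,205,000 / £566,800.00 = 2.1260.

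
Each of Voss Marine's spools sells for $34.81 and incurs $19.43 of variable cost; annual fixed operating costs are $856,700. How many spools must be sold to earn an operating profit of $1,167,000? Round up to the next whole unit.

131,580 spools

Unit CM = price − variable cost = $34.81 − $19.43 = $15.38.
Required volume = (fixed costs + target profit) ÷ CM = ($856,700 + $1,167,000) ÷ $15.38 = 131,579.97, so 131,580 spools.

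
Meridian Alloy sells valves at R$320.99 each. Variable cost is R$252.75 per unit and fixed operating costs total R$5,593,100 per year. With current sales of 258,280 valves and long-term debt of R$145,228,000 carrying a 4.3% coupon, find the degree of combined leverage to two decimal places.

3.05

Contribution at this volume is 258,280 × R$68.24 = R$17,625,027.20.
Subtracting fixed costs: EBIT = R$17,625,027.20 − R$5,593,100 = R$12,031,927.20. Interest = R$6,244,804.00, so EBIT − I = R$5,787,123.20.
DCL = contribution ÷ (EBIT − I) = R$17,625,027.20 ÷ R$5,787,123.20 = 3.0456.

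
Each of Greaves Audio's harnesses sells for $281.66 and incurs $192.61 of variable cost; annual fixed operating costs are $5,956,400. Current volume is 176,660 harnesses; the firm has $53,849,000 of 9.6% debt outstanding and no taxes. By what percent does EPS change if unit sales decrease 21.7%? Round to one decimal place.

-74.1%

At 176,660 units, contribution = 176,660 × $89.05 = $15,731,573.00.
Operating income = contribution − fixed costs = $15,731,573.00 − $5,956,400 = $9,775,173.00.
After interest of $5,169,504.00, pre-tax earnings = $4,605,669.00.
Degree of combined leverage = contribution ÷ (EBIT − I) = $15,731,573.00 ÷ $4,605,669.00 = 3.4157.
EPS therefore changes by 3.4157 × (-21.7%) = -74.1%.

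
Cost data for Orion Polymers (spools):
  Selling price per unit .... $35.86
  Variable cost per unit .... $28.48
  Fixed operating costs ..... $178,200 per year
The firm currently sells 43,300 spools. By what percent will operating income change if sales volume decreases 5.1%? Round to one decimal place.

At 43,300 units, contribution = 43,300 × $7.38 = $319,554.00.
Operating income = contribution − fixed costs = $319,554.00 − $178,200 = $141,354.00.
DOL = contribution ÷ EBIT = $319,554.00 ÷ $141,354.00 = 2.2607.
%ΔEBIT = DOL × %ΔSales = 2.2607 × -5.1% = -11.5%.

-11.5%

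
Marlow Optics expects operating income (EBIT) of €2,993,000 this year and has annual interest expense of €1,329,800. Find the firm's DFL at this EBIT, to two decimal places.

1.80

Interest = €1,329,800.00.
DFL = EBIT ÷ (EBIT − I) = €2,993,000 ÷ (€2,993,000 − €1,329,800.00) = €2,993,000 ÷ €1,663,200.00 = 1.7995.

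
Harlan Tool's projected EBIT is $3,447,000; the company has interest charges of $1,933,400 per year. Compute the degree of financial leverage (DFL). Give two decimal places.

Interest = $1,933,400.00.
DFL = EBIT ÷ (EBIT − I) = $3,447,000 ÷ ($3,447,000 − $1,933,400.00) = $3,447,000 ÷ $1,513,600.00 = 2.2774.

2.28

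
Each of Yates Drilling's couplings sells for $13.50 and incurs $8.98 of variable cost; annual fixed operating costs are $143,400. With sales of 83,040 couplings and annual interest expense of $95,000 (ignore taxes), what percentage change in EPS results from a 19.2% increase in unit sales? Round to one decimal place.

+52.6%

Total contribution margin = 83,040 × $4.52 = $375,340.80.
EBIT = $375,340.80 − $143,400 = $231,940.80.
Interest = $95,000.00, so EBIT − I = $136,940.80.
DCL = total CM / (EBIT − I) = $375,340.80 / $136,940.80 = 2.7409.
EPS therefore changes by 2.7409 × (+19.2%) = +52.6%.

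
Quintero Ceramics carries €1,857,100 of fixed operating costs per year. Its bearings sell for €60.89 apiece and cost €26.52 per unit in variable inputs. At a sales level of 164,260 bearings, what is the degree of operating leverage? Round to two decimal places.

Contribution at this volume is 164,260 × €34.37 = €5,645,616.20.
Subtracting fixed costs: EBIT = €5,645,616.20 − €1,857,100 = €3,788,516.20.
DOL = contribution ÷ EBIT = €5,645,616.20 ÷ €3,788,516.20 = 1.4902.

1.49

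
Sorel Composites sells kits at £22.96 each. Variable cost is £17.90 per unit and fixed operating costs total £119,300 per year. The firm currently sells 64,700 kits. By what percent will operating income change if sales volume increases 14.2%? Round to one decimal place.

+22.3%

Contribution at this volume is 64,700 × £5.06 = £327,382.00.
Operating income = contribution − fixed costs = £327,382.00 − £119,300 = £208,082.00.
Degree of operating leverage = £327,382.00 / £208,082.00 = 1.5733.
So EBIT moves 1.5733 × (+14.2%) = +22.3%.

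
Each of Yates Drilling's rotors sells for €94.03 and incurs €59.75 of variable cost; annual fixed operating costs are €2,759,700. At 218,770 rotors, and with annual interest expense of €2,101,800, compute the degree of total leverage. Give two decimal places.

2.84

At 218,770 units, contribution = 218,770 × €34.28 = €7,499,435.60.
Subtracting fixed costs: EBIT = €7,499,435.60 − €2,759,700 = €4,739,735.60. Interest = €2,101,800.00.
DOL = €7,499,435.60 ÷ €4,739,735.60 = 1.5822; DFL = €4,739,735.60 ÷ €2,637,935.60 = 1.7968.
Combined leverage = 1.5822 × 1.7968 = 2.8429.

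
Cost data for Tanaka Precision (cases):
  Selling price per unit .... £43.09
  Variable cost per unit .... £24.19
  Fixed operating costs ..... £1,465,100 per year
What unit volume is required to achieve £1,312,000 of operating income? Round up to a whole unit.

Each unit contributes £43.09 − £24.19 = £18.90.
Required volume = (fixed costs + target profit) ÷ CM = (£1,465,100 + £1,312,000) ÷ £18.90 = 146,936.51, so 146,937 cases.

146,937 cases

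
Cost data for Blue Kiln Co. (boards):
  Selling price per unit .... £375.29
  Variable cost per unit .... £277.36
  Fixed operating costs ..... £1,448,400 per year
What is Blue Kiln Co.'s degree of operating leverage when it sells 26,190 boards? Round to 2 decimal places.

At 26,190 units, contribution = 26,190 × £97.93 = £2,564,786.70.
Operating income = contribution − fixed costs = £2,564,786.70 − £1,448,400 = £1,116,386.70.
Degree of operating leverage = £2,564,786.70 / £1,116,386.70 = 2.2974.

2.30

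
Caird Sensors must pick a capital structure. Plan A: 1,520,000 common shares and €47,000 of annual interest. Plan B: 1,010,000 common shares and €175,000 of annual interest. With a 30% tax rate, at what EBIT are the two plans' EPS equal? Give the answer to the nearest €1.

Set EPS_A = EPS_B: (EBIT − €47,000)(1 − 0.30) ÷ 1,520,000 = (EBIT − €175,000)(1 − 0.30) ÷ 1,010,000.
Cancelling (1 − t) and cross-multiplying: 1,010,000·(EBIT − 47,000) = 1,520,000·(EBIT − 175,000).
EBIT × (1,520,000 − 1,010,000) = 175,000 × 1,520,000 − 47,000 × 1,010,000 = 218,530,000,000, so EBIT = 218,530,000,000 ÷ 510,000 = 428,490.20.

€428,490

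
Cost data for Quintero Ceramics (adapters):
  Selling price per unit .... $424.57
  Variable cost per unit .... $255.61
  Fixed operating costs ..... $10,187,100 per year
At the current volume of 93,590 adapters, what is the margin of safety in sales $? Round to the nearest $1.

$14,136,921

Unit CM = price − variable cost = $424.57 − $255.61 = $168.96. Break-even units = $10,187,100 ÷ $168.96 = 60,292.97; break-even revenue = 60,292.97 × $424.57 = $25,598,585.74.
Current sales = 93,590 × $424.57 = $39,735,506.30.
Margin of safety = $39,735,506.30 − $25,598,585.74 = $14,136,921.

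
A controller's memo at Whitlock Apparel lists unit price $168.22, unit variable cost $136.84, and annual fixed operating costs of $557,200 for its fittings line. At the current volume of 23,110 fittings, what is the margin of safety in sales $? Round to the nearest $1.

$900,560

Each unit contributes $168.22 − $136.84 = $31.38. Break-even units = $557,200 ÷ $31.38 = 17,756.53; break-even revenue = 17,756.53 × $168.22 = $2,987,003.95.
Current sales = 23,110 × $168.22 = $3,887,564.20.
Margin of safety = $3,887,564.20 − $2,987,003.95 = $900,560.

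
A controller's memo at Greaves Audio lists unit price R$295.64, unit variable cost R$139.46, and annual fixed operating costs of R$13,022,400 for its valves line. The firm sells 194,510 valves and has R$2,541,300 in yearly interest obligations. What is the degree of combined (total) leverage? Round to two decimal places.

Contribution at this volume is 194,510 × R$156.18 = R$30,378,571.80.
EBIT = R$30,378,571.80 − R$13,022,400 = R$17,356,171.80. Interest = R$2,541,300.00, so EBIT − I = R$14,814,871.80.
DCL = contribution ÷ (EBIT − I) = R$30,378,571.80 ÷ R$14,814,871.80 = 2.0505.

2.05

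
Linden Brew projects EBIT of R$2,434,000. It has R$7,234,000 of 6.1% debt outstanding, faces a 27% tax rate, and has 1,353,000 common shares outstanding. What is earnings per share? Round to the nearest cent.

R$1.08

Pre-tax income = R$2,434,000 − R$441,274.00 = R$1,992,726.00.
After tax at 27%: net income = R$1,992,726.00 × 0.73 = R$1,454,689.98.
EPS = R$1,454,689.98 ÷ 1,353,000 = R$1.08.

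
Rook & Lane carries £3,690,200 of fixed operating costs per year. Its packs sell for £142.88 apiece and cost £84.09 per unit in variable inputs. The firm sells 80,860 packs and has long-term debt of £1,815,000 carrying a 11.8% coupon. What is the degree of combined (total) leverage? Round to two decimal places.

At 80,860 units, contribution = 80,860 × £58.79 = £4,753,759.40.
EBIT = £4,753,759.40 − £3,690,200 = £1,063,559.40. Interest = £214,170.00, so EBIT − I = £849,389.40.
DCL = contribution ÷ (EBIT − I) = £4,753,759.40 ÷ £849,389.40 = 5.5967.

5.60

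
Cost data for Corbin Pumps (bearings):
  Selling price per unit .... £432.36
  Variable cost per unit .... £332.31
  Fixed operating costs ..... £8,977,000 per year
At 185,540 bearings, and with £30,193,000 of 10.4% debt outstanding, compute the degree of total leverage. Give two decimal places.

2.88

Total contribution margin = 185,540 × £100.05 = £18,563,277.00.
Operating income = contribution − fixed costs = £18,563,277.00 − £8,977,000 = £9,586,277.00. Interest = £3,140,072.00.
DOL = £18,563,277.00 ÷ £9,586,277.00 = 1.9364; DFL = £9,586,277.00 ÷ £6,446,205.00 = 1.4871.
DCL = DOL × DFL = 1.9364 × 1.4871 = 2.8796.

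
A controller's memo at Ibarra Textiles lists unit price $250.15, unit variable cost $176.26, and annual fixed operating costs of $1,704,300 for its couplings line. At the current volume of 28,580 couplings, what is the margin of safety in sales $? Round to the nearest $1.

$1,379,485

Each unit contributes $250.15 − $176.26 = $73.89. Break-even units = $1,704,300 ÷ $73.89 = 23,065.37; break-even revenue = 23,065.37 × $250.15 = $5,769,801.66.
Current sales = 28,580 × $250.15 = $7,149,287.00.
Margin of safety = $7,149,287.00 − $5,769,801.66 = $1,379,485.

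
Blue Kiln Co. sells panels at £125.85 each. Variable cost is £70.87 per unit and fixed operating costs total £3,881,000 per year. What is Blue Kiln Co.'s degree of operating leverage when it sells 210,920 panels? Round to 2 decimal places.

At 210,920 units, contribution = 210,920 × £54.98 = £11,596,381.60.
EBIT = £11,596,381.60 − £3,881,000 = £7,715,381.60.
Degree of operating leverage = £11,596,381.60 / £7,715,381.60 = 1.5030.

1.50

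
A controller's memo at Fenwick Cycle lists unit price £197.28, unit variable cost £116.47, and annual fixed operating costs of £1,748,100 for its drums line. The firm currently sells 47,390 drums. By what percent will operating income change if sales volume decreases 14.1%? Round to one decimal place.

-25.9%

Contribution at this volume is 47,390 × £80.81 = £3,829,585.90.
Operating income = contribution − fixed costs = £3,829,585.90 − £1,748,100 = £2,081,485.90.
So DOL = total CM / EBIT = £3,829,585.90 / £2,081,485.90 = 1.8398.
%ΔEBIT = DOL × %ΔSales = 1.8398 × -14.1% = -25.9%.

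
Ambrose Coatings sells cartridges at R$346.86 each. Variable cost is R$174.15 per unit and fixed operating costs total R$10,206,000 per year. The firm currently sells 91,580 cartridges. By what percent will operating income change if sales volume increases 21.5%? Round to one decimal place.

Total contribution margin = 91,580 × R$172.71 = R$15,816,781.80.
Operating income = contribution − fixed costs = R$15,816,781.80 − R$10,206,000 = R$5,610,781.80.
Degree of operating leverage = R$15,816,781.80 / R$5,610,781.80 = 2.8190.
So EBIT moves 2.8190 × (+21.5%) = +60.6%.

+60.6%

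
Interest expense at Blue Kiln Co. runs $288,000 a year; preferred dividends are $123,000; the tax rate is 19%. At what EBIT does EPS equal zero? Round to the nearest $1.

$439,852

Grossing the preferred dividend up to pre-tax terms: $123,000 / (1 − 0.19) = $151,851.85.
EPS = 0 when EBIT covers interest plus the pre-tax preferred burden: $288,000 + $151,851.85 = $439,851.85.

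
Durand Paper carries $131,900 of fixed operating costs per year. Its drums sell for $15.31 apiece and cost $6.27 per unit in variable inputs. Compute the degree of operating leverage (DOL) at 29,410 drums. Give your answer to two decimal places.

1.98

At 29,410 units, contribution = 29,410 × $9.04 = $265,866.40.
Subtracting fixed costs: EBIT = $265,866.40 − $131,900 = $133,966.40.
DOL = contribution ÷ EBIT = $265,866.40 ÷ $133,966.40 = 1.9846.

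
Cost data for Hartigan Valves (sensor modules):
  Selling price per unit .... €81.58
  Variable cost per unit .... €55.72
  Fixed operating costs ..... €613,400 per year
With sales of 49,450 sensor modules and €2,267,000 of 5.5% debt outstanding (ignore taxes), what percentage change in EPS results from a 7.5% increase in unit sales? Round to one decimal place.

+17.7%

Total contribution margin = 49,450 × €25.86 = €1,278,777.00.
Operating income = contribution − fixed costs = €1,278,777.00 − €613,400 = €665,377.00.
Interest = €124,685.00, so EBIT − I = €540,692.00.
DCL = total CM / (EBIT − I) = €1,278,777.00 / €540,692.00 = 2.3651.
EPS therefore changes by 2.3651 × (+7.5%) = +17.7%.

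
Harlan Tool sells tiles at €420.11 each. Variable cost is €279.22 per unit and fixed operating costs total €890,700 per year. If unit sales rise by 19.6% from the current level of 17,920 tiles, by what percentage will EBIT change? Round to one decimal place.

+30.3%

At 17,920 units, contribution = 17,920 × €140.89 = €2,524,748.80.
Subtracting fixed costs: EBIT = €2,524,748.80 − €890,700 = €1,634,048.80.
So DOL = total CM / EBIT = €2,524,748.80 / €1,634,048.80 = 1.5451.
%ΔEBIT = DOL × %ΔSales = 1.5451 × +19.6% = +30.3%.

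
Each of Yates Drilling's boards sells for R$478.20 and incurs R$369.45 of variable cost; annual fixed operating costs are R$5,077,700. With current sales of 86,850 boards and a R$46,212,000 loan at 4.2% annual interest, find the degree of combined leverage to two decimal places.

Total contribution margin = 86,850 × R$108.75 = R$9,444,937.50.
EBIT = R$9,444,937.50 − R$5,077,700 = R$4,367,237.50. Interest = R$1,940,904.00, so EBIT − I = R$2,426,333.50.
DCL = contribution ÷ (EBIT − I) = R$9,444,937.50 ÷ R$2,426,333.50 = 3.8927.

3.89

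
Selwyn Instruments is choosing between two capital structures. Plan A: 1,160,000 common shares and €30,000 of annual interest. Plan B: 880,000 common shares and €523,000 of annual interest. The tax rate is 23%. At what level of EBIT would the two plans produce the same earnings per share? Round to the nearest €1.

At indifference, (EBIT − 30,000)(1 − t)/1,160,000 = (EBIT − 523,000)(1 − t)/880,000.
The (1 − t) factor cancels: (EBIT − 30,000) × 880,000 = (EBIT − 523,000) × 1,160,000.
EBIT × (1,160,000 − 880,000) = 523,000 × 1,160,000 − 30,000 × 880,000 = 580,280,000,000, so EBIT = 580,280,000,000 ÷ 280,000 = 2,072,428.57.

€2,072,429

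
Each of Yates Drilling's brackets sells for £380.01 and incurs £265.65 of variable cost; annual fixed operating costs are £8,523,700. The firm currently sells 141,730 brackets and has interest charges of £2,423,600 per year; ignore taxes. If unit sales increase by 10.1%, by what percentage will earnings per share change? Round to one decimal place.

+31.1%

Contribution at this volume is 141,730 × £114.36 = £16,208,242.80.
Subtracting fixed costs: EBIT = £16,208,242.80 − £8,523,700 = £7,684,542.80.
After interest of £2,423,600.00, pre-tax earnings = £5,260,942.80.
DCL = total CM / (EBIT − I) = £16,208,242.80 / £5,260,942.80 = 3.0809.
%ΔEPS = DCL × %ΔSales = 3.0809 × +10.1% = +31.1%.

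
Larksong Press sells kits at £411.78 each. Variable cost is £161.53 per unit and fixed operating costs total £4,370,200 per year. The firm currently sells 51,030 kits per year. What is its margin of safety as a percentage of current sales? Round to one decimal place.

Each unit contributes £411.78 − £161.53 = £250.25. Break-even units = £4,370,200 ÷ £250.25 = 17,463.34; break-even revenue = 17,463.34 × £411.78 = £7,191,052.77.
Current sales = 51,030 × £411.78 = £21,013,133.40.
Margin of safety = (£21,013,133.40 − £7,191,052.77) ÷ £21,013,133.40 = 65.8%.

65.8%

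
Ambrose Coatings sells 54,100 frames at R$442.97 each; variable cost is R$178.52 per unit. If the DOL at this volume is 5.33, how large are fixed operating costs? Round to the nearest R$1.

R$11,622,553

Total contribution margin = 54,100 × R$264.45 = R$14,306,745.00.
DOL = contribution / EBIT, so EBIT = R$14,306,745.00 / 5.33 = R$2,684,192.31.
Fixed costs = CM − EBIT = R$14,306,745.00 − R$2,684,192.31 = R$11,622,553.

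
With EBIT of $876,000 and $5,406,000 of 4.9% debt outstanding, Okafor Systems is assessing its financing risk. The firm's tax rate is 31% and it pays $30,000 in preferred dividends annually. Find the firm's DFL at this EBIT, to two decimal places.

Interest = $264,894.00.
Pre-tax preferred-dividend burden = $30,000 ÷ (1 − 0.31) = $43,478.26.
DFL = EBIT ÷ [EBIT − I − D_p/(1−t)] = $876,000 ÷ [$876,000 − $264,894.00 − $43,478.26] = $876,000 ÷ $567,627.74 = 1.5433.

1.54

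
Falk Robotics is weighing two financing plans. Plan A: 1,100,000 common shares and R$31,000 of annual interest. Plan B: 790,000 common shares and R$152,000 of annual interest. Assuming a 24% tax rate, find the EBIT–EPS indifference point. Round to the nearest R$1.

R$460,355

At indifference, (EBIT − 31,000)(1 − t)/1,100,000 = (EBIT − 152,000)(1 − t)/790,000.
The (1 − t) factor cancels: (EBIT − 31,000) × 790,000 = (EBIT − 152,000) × 1,100,000.
EBIT × (1,100,000 − 790,000) = 152,000 × 1,100,000 − 31,000 × 790,000 = 142,710,000,000, so EBIT = 142,710,000,000 ÷ 310,000 = 460,354.84.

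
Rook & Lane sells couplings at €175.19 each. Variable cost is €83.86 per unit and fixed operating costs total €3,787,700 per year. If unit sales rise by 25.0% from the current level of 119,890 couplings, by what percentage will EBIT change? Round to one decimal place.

+38.2%

Total contribution margin = 119,890 × €91.33 = €10,949,553.70.
Operating income = contribution − fixed costs = €10,949,553.70 − €3,787,700 = €7,161,853.70.
DOL = contribution ÷ EBIT = €10,949,553.70 ÷ €7,161,853.70 = 1.5289.
Operating income changes by 1.5289 × +25.0% = +38.2%.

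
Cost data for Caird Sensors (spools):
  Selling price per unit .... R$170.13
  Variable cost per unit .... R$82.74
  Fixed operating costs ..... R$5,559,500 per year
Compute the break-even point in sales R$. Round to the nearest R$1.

Contribution margin per unit = R$170.13 − R$82.74 = R$87.39, a CM ratio of R$87.39 ÷ R$170.13 = 0.5137.
Break-even sales = FC ÷ CM ratio = R$5,559,500 × R$170.13 / R$87.39 = R$10,823,180.

R$10,823,180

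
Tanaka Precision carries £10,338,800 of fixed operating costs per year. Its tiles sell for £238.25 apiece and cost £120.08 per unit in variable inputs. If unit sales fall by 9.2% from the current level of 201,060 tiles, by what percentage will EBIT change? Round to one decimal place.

Contribution at this volume is 201,060 × £118.17 = £23,759,260.20.
Operating income = contribution − fixed costs = £23,759,260.20 − £10,338,800 = £13,420,460.20.
Degree of operating leverage = £23,759,260.20 / £13,420,460.20 = 1.7704.
Operating income changes by 1.7704 × -9.2% = -16.3%.

-16.3%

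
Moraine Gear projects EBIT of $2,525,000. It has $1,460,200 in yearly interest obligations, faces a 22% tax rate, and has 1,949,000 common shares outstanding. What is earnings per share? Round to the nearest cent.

$0.43

Pre-tax income = $2,525,000 − $1,460,200.00 = $1,064,800.00.
Net income = $1,064,800.00 × (1 − 0.22) = $830,544.00.
Per share: $830,544.00 / 1,949,000 shares = $0.43.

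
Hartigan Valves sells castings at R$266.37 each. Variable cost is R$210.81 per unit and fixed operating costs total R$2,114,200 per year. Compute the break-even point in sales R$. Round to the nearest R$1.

R$10,136,059

CM per unit = R$266.37 − R$210.81 = R$55.56; CM ratio = R$55.56 / R$266.37 = 0.2086.
Break-even sales = FC ÷ CM ratio = R$2,114,200 × R$266.37 / R$55.56 = R$10,136,059.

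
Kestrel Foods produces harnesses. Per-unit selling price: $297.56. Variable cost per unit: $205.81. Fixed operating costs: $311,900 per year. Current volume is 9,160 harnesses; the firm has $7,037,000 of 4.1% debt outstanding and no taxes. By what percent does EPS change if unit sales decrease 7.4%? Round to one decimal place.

At 9,160 units, contribution = 9,160 × $91.75 = $840,430.00.
Operating income = contribution − fixed costs = $840,430.00 − $311,900 = $528,530.00.
Interest = $288,517.00, so EBIT − I = $240,013.00.
Degree of combined leverage = contribution ÷ (EBIT − I) = $840,430.00 ÷ $240,013.00 = 3.5016.
%ΔEPS = DCL × %ΔSales = 3.5016 × -7.4% = -25.9%.

-25.9%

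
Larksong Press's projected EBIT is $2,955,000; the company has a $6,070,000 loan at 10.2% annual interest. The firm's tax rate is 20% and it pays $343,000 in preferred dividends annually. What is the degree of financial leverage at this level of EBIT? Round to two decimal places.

1.55

Annual interest charges come to $619,140.00.
Preferred dividends grossed up pre-tax: $343,000 / (1 − 0.20) = $428,750.00.
DFL = EBIT ÷ [EBIT − I − D_p/(1−t)] = $2,955,000 ÷ [$2,955,000 − $619,140.00 − $428,750.00] = $2,955,000 ÷ $1,907,110.00 = 1.5495.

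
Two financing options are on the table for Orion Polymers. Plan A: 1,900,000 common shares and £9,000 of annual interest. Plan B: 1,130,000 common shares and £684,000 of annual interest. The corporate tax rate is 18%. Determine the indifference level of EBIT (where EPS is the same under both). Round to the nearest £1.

£1,674,584

At indifference, (EBIT − 9,000)(1 − t)/1,900,000 = (EBIT − 684,000)(1 − t)/1,130,000.
Cancelling (1 − t) and cross-multiplying: 1,130,000·(EBIT − 9,000) = 1,900,000·(EBIT − 684,000).
Solving, EBIT = (684,000·1,900,000 − 9,000·1,130,000) / (1,900,000 − 1,130,000) = 1,289,430,000,000 / 770,000 = 1,674,584.42.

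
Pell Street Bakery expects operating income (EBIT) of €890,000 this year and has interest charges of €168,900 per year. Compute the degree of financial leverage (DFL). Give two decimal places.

1.23

Interest = €168,900.00.
Degree of financial leverage = EBIT / (EBIT − interest) = €890,000 / €721,100.00 = 1.2342.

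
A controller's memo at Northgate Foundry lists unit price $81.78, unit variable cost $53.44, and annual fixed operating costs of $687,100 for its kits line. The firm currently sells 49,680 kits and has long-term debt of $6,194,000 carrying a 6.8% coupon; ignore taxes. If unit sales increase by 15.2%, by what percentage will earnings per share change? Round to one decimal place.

Contribution at this volume is 49,680 × $28.34 = $1,407,931.20.
EBIT = $1,407,931.20 − $687,100 = $720,831.20.
Interest = $421,192.00, so EBIT − I = $299,639.20.
Degree of combined leverage = contribution ÷ (EBIT − I) = $1,407,931.20 ÷ $299,639.20 = 4.6988.
EPS therefore changes by 4.6988 × (+15.2%) = +71.4%.

+71.4%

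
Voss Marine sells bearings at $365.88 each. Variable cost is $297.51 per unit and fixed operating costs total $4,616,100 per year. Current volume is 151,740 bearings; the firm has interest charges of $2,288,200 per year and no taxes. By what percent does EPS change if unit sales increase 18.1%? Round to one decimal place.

+54.1%

Total contribution margin = 151,740 × $68.37 = $10,374,463.80.
Operating income = contribution − fixed costs = $10,374,463.80 − $4,616,100 = $5,758,363.80.
After interest of $2,288,200.00, pre-tax earnings = $3,470,163.80.
DCL = total CM / (EBIT − I) = $10,374,463.80 / $3,470,163.80 = 2.9896.
%ΔEPS = DCL × %ΔSales = 2.9896 × +18.1% = +54.1%.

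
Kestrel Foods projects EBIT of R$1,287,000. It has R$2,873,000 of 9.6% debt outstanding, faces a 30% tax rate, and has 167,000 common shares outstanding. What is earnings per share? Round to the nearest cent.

Interest = R$275,808.00, so EBT = R$1,287,000 − R$275,808.00 = R$1,011,192.00.
Net income = R$1,011,192.00 × (1 − 0.30) = R$707,834.40.
EPS = R$707,834.40 ÷ 167,000 = R$4.24.

R$4.24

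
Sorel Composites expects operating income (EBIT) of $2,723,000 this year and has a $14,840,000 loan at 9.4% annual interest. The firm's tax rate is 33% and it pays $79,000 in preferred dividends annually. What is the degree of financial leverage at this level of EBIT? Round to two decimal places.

2.25

Annual interest charges come to $1,394,960.00.
Preferred dividends grossed up pre-tax: $79,000 / (1 − 0.33) = $117,910.45.
DFL = EBIT ÷ [EBIT − I − D_p/(1−t)] = $2,723,000 ÷ [$2,723,000 − $1,394,960.00 − $117,910.45] = $2,723,000 ÷ $1,210,129.55 = 2.2502.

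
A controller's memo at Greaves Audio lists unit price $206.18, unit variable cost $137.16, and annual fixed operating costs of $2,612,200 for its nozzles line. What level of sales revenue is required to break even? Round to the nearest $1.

$7,803,295

CM per unit = $206.18 − $137.16 = $69.02; CM ratio = $69.02 / $206.18 = 0.3348.
Break-even sales = FC ÷ CM ratio = $2,612,200 × $206.18 / $69.02 = $7,803,295.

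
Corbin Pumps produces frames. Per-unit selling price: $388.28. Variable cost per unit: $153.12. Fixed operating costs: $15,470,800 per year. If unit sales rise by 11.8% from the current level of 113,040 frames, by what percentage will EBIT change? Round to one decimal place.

+28.2%

At 113,040 units, contribution = 113,040 × $235.16 = $26,582,486.40.
Operating income = contribution − fixed costs = $26,582,486.40 − $15,470,800 = $11,111,686.40.
Degree of operating leverage = $26,582,486.40 / $11,111,686.40 = 2.3923.
So EBIT moves 2.3923 × (+11.8%) = +28.2%.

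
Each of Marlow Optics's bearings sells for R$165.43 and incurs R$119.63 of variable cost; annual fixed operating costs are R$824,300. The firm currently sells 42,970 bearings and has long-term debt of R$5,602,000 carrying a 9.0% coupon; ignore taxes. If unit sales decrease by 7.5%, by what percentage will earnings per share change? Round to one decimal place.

Total contribution margin = 42,970 × R$45.80 = R$1,968,026.00.
EBIT = R$1,968,026.00 − R$824,300 = R$1,143,726.00.
Interest = R$504,180.00, so EBIT − I = R$639,546.00.
Degree of combined leverage = contribution ÷ (EBIT − I) = R$1,968,026.00 ÷ R$639,546.00 = 3.0772.
%ΔEPS = DCL × %ΔSales = 3.0772 × -7.5% = -23.1%.

-23.1%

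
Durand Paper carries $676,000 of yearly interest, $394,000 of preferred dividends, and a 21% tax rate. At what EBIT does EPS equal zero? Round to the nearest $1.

Grossing the preferred dividend up to pre-tax terms: $394,000 / (1 − 0.21) = $498,734.18.
Financial break-even EBIT = interest + D_p ÷ (1 − t) = $676,000 + $498,734.18 = $1,174,734.18.

$1,174,734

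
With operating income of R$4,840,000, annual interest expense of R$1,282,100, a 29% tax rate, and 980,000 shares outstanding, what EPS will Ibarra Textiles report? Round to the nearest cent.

Pre-tax income = R$4,840,000 − R$1,282,100.00 = R$3,557,900.00.
Net income = R$3,557,900.00 × (1 − 0.29) = R$2,526,109.00.
EPS = R$2,526,109.00 ÷ 980,000 = R$2.58.

R$2.58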